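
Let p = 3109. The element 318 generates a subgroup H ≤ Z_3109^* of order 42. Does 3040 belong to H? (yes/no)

yes

3040 ∈ ⟨318⟩ iff 3040^42 ≡ 1 (mod 3109), since |⟨318⟩| = 42.
3040^42 mod 3109 = 1.
Since 1 = 1, 3040 lies in the subgroup.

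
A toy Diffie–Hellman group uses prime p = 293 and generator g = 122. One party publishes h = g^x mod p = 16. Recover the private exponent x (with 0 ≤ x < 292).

112

Baby-step giant-step with m = ceil(sqrt(292)) = 18.
Baby table (122^j mod 293 for j=0..17):
  0:1  1:122  2:234  3:127  4:258  5:125  6:14  7:243
  8:53  9:20  10:96  11:285  12:196  13:179  14:156  15:280
  16:172  17:181
Giant step factor: 122^(-18) ≡ 178 (mod 293).
Scan 16·178^i mod 293 for i = 0, 1, …:
  i=0: 16   i=1: 211   i=2: 54   i=3: 236
  i=4: 109   i=5: 64   i=6: 258
Match at i=6, j=4: x = 6·18 + 4 = 112.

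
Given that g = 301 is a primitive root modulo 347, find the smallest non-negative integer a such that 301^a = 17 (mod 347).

49

Baby-step giant-step with m = ceil(sqrt(346)) = 19.
Baby table (301^j mod 347 for j=0..18):
  0:1  1:301  2:34  3:171  4:115  5:262  6:93  7:233
  8:39  9:288  10:285  11:76  12:321  13:155  14:157  15:65
  16:133  17:128  18:11
Giant step factor: 301^(-19) ≡ 24 (mod 347).
Scan 17·24^i mod 347 for i = 0, 1, …:
  i=0: 17   i=1: 61   i=2: 76
Match at i=2, j=11: a = 2·19 + 11 = 49.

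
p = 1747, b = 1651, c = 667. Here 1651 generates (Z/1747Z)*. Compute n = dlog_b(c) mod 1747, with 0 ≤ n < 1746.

1706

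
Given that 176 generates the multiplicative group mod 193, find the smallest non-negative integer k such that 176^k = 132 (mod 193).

113

Baby-step giant-step with m = ceil(sqrt(192)) = 14.
Baby table (176^j mod 193 for j=0..13):
  0:1  1:176  2:96  3:105  4:145  5:44  6:24  7:171
  8:181  9:11  10:6  11:91  12:190  13:51
Giant step factor: 176^(-14) ≡ 65 (mod 193).
Scan 132·65^i mod 193 for i = 0, 1, …:
  i=0: 132   i=1: 88   i=2: 123   i=3: 82
  i=4: 119   i=5: 15   i=6: 10   i=7: 71
  i=8: 176
Match at i=8, j=1: k = 8·14 + 1 = 113.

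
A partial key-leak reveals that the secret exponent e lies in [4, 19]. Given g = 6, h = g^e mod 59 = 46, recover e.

6

Compute 6^4 mod 59 = 57, then multiply by 6 repeatedly:
  6^4=57  6^5=47  6^6=46
Found 46 at exponent 6.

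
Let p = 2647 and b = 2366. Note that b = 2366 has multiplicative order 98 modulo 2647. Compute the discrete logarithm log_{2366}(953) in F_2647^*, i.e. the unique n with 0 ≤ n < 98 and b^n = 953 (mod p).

62

Baby-step giant-step with m = ceil(sqrt(98)) = 10.
Baby table (2366^j mod 2647 for j=0..9):
  0:1  1:2366  2:2198  3:1760  4:429  5:1213  6:610  7:645
  8:1398  9:1565
Giant step factor: 2366^(-10) ≡ 1823 (mod 2647).
Scan 953·1823^i mod 2647 for i = 0, 1, …:
  i=0: 953   i=1: 887   i=2: 2331   i=3: 978
  i=4: 1463   i=5: 1520   i=6: 2198
Match at i=6, j=2: n = 6·10 + 2 = 62.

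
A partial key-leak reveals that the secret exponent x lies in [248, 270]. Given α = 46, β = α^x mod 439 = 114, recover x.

Compute 46^248 mod 439 = 402, then multiply by 46 repeatedly:
  46^248=402  46^249=54  46^250=289  46^251=124  46^252=436
  46^253=301  46^254=237  46^255=366  46^256=154  46^257=60
  46^258=126  46^259=89  46^260=143  46^261=432  46^262=117
  46^263=114
Found 114 at exponent 263.

263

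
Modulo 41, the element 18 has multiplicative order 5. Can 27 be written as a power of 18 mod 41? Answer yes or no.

no

27 ∈ ⟨18⟩ iff 27^5 ≡ 1 (mod 41), since |⟨18⟩| = 5.
27^5 mod 41 = 14.
Since 14 ≠ 1, 27 does not lie in the subgroup.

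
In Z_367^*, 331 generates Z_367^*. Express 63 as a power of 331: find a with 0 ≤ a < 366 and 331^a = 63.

264

Baby-step giant-step with m = ceil(sqrt(366)) = 20.
Baby table (331^j mod 367 for j=0..19):
  0:1  1:331  2:195  3:320  4:224  5:10  6:7  7:115
  8:264  9:38  10:100  11:70  12:49  13:71  14:13  15:266
  16:333  17:123  18:343  19:130
Giant step factor: 331^(-20) ≡ 121 (mod 367).
Scan 63·121^i mod 367 for i = 0, 1, …:
  i=0: 63   i=1: 283   i=2: 112   i=3: 340
  i=4: 36   i=5: 319   i=6: 64   i=7: 37
  i=8: 73   i=9: 25   i=10: 89   i=11: 126
  i=12: 199   i=13: 224
Match at i=13, j=4: a = 13·20 + 4 = 264.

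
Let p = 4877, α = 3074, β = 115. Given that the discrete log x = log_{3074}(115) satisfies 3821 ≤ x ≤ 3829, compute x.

3821

Compute 3074^3821 mod 4877 = 115, then multiply by 3074 repeatedly:
  3074^3821=115
Found 115 at exponent 3821.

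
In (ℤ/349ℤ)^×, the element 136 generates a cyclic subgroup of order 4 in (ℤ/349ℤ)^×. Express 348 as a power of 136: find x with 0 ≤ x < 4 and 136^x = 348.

2

Successive powers of 136 modulo 349:
  136^0=1  136^1=136  136^2=348
So 136^2 ≡ 348 (mod 349), giving x = 2.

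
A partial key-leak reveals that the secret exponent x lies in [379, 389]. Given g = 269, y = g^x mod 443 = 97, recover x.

381

Compute 269^379 mod 443 = 295, then multiply by 269 repeatedly:
  269^379=295  269^380=58  269^381=97
Found 97 at exponent 381.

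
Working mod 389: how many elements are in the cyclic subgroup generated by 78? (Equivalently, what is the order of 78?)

The order of 78 must divide p − 1 = 388 = 2^2 · 97.
Divisors: 1, 2, 4, 97, 194, 388.
Check each in increasing order: 78^1 ≡ 78;  78^2 ≡ 249;  78^4 ≡ 150;  78^97 ≡ 1.
Smallest exponent giving 1 is 97.

97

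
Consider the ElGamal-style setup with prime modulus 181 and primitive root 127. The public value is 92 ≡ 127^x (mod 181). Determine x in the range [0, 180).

85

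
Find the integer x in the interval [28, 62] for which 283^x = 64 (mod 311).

58

Compute 283^28 mod 311 = 178, then multiply by 283 repeatedly:
  283^28=178  283^29=303  283^30=224  283^31=259  283^32=212
  283^33=284  283^34=134  283^35=291  283^36=249  283^37=181
  283^38=219  283^39=88  283^40=24  283^41=261  283^42=156
  283^43=297  283^44=81  283^45=220  283^46=60  283^47=186
  283^48=79  283^49=276  283^50=47  283^51=239  283^52=150
  283^53=154  283^54=42  283^55=68  283^56=273  283^57=131
  283^58=64
Found 64 at exponent 58.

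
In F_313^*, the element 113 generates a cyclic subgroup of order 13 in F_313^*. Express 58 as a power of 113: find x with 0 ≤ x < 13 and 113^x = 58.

Successive powers of 113 modulo 313:
  113^0=1  113^1=113  113^2=249  113^3=280  113^4=27  113^5=234
  113^6=150  113^7=48  113^8=103  113^9=58
So 113^9 ≡ 58 (mod 313), giving x = 9.

9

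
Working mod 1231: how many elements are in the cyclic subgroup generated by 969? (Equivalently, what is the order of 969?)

The order of 969 must divide p − 1 = 1230 = 2 · 3 · 5 · 41.
Divisors: 1, 2, 3, 5, 6, 10, 15, 30, 41, 82, 123, 205, 246, 410, 615, 1230.
Check each in increasing order: 969^1 ≡ 969;  969^2 ≡ 939;  969^3 ≡ 182;  969^5 ≡ 1020;  969^6 ≡ 1118;  969^10 ≡ 205;  969^15 ≡ 1061;  969^30 ≡ 587;  969^41 ≡ 602;  969^82 ≡ 490;  969^123 ≡ 771;  969^205 ≡ 1104;  969^246 ≡ 1099;  969^410 ≡ 126;  969^615 ≡ 1.
Smallest exponent giving 1 is 615.

615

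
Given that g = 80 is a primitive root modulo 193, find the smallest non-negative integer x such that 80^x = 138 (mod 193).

Baby-step giant-step with m = ceil(sqrt(192)) = 14.
Baby table (80^j mod 193 for j=0..13):
  0:1  1:80  2:31  3:164  4:189  5:66  6:69  7:116
  8:16  9:122  10:110  11:115  12:129  13:91
Giant step factor: 80^(-14) ≡ 25 (mod 193).
Scan 138·25^i mod 193 for i = 0, 1, …:
  i=0: 138   i=1: 169   i=2: 172   i=3: 54
  i=4: 192   i=5: 168   i=6: 147   i=7: 8
  i=8: 7   i=9: 175   i=10: 129
Match at i=10, j=12: x = 10·14 + 12 = 152.

152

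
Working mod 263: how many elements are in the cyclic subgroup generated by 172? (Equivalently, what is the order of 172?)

131

The order of 172 must divide p − 1 = 262 = 2 · 131.
Divisors: 1, 2, 131, 262.
Check each in increasing order: 172^1 ≡ 172;  172^2 ≡ 128;  172^131 ≡ 1.
Smallest exponent giving 1 is 131.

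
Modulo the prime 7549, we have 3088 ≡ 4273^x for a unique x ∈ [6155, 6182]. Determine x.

Compute 4273^6155 mod 7549 = 7457, then multiply by 4273 repeatedly:
  4273^6155=7457  4273^6156=6981  4273^6157=3714  4273^6158=1924  4273^6159=391
  4273^6160=2414  4273^6161=3088
Found 3088 at exponent 6161.

6161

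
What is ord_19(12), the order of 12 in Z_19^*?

The order of 12 must divide p − 1 = 18 = 2 · 3^2.
Divisors: 1, 2, 3, 6, 9, 18.
Check each in increasing order: 12^1 ≡ 12;  12^2 ≡ 11;  12^3 ≡ 18;  12^6 ≡ 1.
Smallest exponent giving 1 is 6.

6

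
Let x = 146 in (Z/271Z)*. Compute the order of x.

18

The order of 146 must divide p − 1 = 270 = 2 · 3^3 · 5.
Divisors: 1, 2, 3, 5, 6, 9, 10, 15, 18, 27, 30, 45, 54, 90, 135, 270.
Check each in increasing order: 146^1 ≡ 146;  146^2 ≡ 178;  146^3 ≡ 243;  146^5 ≡ 165;  146^6 ≡ 242;  146^9 ≡ 270;  146^10 ≡ 125;  146^15 ≡ 29;  146^18 ≡ 1.
Smallest exponent giving 1 is 18.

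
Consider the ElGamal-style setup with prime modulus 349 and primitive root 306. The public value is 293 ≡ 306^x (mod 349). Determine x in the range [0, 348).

Baby-step giant-step with m = ceil(sqrt(348)) = 19.
Baby table (306^j mod 349 for j=0..18):
  0:1  1:306  2:104  3:65  4:346  5:129  6:37  7:154
  8:9  9:311  10:238  11:236  12:322  13:114  14:333  15:339
  16:81  17:7  18:48
Giant step factor: 306^(-19) ≡ 128 (mod 349).
Scan 293·128^i mod 349 for i = 0, 1, …:
  i=0: 293   i=1: 161   i=2: 17   i=3: 82
  i=4: 26   i=5: 187   i=6: 204   i=7: 286
  i=8: 312   i=9: 150     …   i=16: 256
  i=17: 311
Match at i=17, j=9: x = 17·19 + 9 = 332.

332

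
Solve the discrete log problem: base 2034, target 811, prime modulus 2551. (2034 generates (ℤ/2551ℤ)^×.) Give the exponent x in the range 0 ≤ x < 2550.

1220

Baby-step giant-step with m = ceil(sqrt(2550)) = 51.
Baby table (2034^j mod 2551 for j=0..50):
  0:1  1:2034  2:1985  3:1808  4:1481  5:2174  6:1033  7:1649
  8:2052  9:332  10:1824  11:862  12:771  13:1900  14:2386  15:1122
  16:1554  17:147  18:531  19:981  20:472  21:872  22:703  23:1342
  24:58  25:626  26:335  27:273  28:1715  29:1093  30:1241  31:1255
  32:1670  33:1399  34:1201  35:1527  36:1351  37:507  38:634  39:1301
  40:847  41:873  42:186  43:776  44:1866  45:2107  46:2509  47:1306
  48:813  49:594  50:1573
Giant step factor: 2034^(-51) ≡ 430 (mod 2551).
Scan 811·430^i mod 2551 for i = 0, 1, …:
  i=0: 811   i=1: 1794   i=2: 1018   i=3: 1519
  i=4: 114   i=5: 551   i=6: 2238   i=7: 613
  i=8: 837   i=9: 219     …   i=22: 798
  i=23: 1306
Match at i=23, j=47: x = 23·51 + 47 = 1220.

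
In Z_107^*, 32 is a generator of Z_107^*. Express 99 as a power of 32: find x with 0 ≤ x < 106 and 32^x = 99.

Baby-step giant-step with m = ceil(sqrt(106)) = 11.
Baby table (32^j mod 107 for j=0..10):
  0:1  1:32  2:61  3:26  4:83  5:88  6:34  7:18
  8:41  9:28  10:40
Giant step factor: 32^(-11) ≡ 80 (mod 107).
Scan 99·80^i mod 107 for i = 0, 1, …:
  i=0: 99   i=1: 2   i=2: 53   i=3: 67
  i=4: 10   i=5: 51   i=6: 14   i=7: 50
  i=8: 41
Match at i=8, j=8: x = 8·11 + 8 = 96.

96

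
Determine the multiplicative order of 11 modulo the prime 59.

58

The order of 11 must divide p − 1 = 58 = 2 · 29.
Divisors: 1, 2, 29, 58.
Check each in increasing order: 11^1 ≡ 11;  11^2 ≡ 3;  11^29 ≡ 58;  11^58 ≡ 1.
Smallest exponent giving 1 is 58.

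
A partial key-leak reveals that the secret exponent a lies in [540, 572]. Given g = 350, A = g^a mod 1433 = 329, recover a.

542

Compute 350^540 mod 1433 = 118, then multiply by 350 repeatedly:
  350^540=118  350^541=1176  350^542=329
Found 329 at exponent 542.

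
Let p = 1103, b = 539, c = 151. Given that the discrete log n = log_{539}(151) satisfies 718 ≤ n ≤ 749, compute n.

746

Compute 539^718 mod 1103 = 582, then multiply by 539 repeatedly:
  539^718=582  539^719=446  539^720=1043  539^721=750  539^722=552
  539^723=821  539^724=216  539^725=609  539^726=660  539^727=574
  539^728=546  539^729=896  539^730=933  539^731=1022  539^732=461
  539^733=304  539^734=612  539^735=71  539^736=767  539^737=891
  539^738=444  539^739=1068  539^740=989  539^741=322  539^742=387
  539^743=126  539^744=631  539^745=385  539^746=151
Found 151 at exponent 746.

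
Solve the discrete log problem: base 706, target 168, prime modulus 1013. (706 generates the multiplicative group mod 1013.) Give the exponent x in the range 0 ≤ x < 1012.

729

Baby-step giant-step with m = ceil(sqrt(1012)) = 32.
Baby table (706^j mod 1013 for j=0..31):
  0:1  1:706  2:40  3:889  4:587  5:105  6:181  7:148
  8:149  9:855  10:895  11:771  12:345  13:450  14:631  15:779
  16:928  17:770  18:652  19:410  20:755  21:192  22:823  23:589
  24:504  25:261  26:913  27:310  28:52  29:244  30:54  31:643
Giant step factor: 706^(-32) ≡ 189 (mod 1013).
Scan 168·189^i mod 1013 for i = 0, 1, …:
  i=0: 168   i=1: 349   i=2: 116   i=3: 651
  i=4: 466   i=5: 956   i=6: 370   i=7: 33
  i=8: 159   i=9: 674     …   i=21: 532
  i=22: 261
Match at i=22, j=25: x = 22·32 + 25 = 729.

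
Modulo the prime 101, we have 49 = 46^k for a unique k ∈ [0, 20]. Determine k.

14

Compute 46^0 mod 101 = 1, then multiply by 46 repeatedly:
  46^0=1  46^1=46  46^2=96  46^3=73  46^4=25
  46^5=39  46^6=77  46^7=7  46^8=19  46^9=66
  46^10=6  46^11=74  46^12=71  46^13=34  46^14=49
Found 49 at exponent 14.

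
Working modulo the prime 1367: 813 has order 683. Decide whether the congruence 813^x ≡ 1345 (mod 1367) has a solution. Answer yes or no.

yes

1345 ∈ ⟨813⟩ iff 1345^683 ≡ 1 (mod 1367), since |⟨813⟩| = 683.
1345^683 mod 1367 = 1.
Since 1 = 1, 1345 lies in the subgroup.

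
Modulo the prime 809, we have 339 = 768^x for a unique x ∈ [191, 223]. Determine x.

193

Compute 768^191 mod 809 = 198, then multiply by 768 repeatedly:
  768^191=198  768^192=781  768^193=339
Found 339 at exponent 193.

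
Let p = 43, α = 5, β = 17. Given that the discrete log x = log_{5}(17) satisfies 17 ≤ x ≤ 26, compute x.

Compute 5^17 mod 43 = 28, then multiply by 5 repeatedly:
  5^17=28  5^18=11  5^19=12  5^20=17
Found 17 at exponent 20.

20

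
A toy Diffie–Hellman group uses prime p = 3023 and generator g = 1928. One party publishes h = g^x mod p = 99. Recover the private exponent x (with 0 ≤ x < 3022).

1131

Baby-step giant-step with m = ceil(sqrt(3022)) = 55.
Baby table (1928^j mod 3023 for j=0..54):
  0:1  1:1928  2:1917  3:1870  4:1944  5:2535  6:2312  7:1634
  8:386  9:550  10:2350  11:2346  12:680  13:2081  14:647  15:1940
  16:869  17:690  18:200  19:1679  20:2502  21:2171  22:1856  23:2159
  24:2904  25:316  26:1625  27:1172  28:1435  29:635  30:2988  31:2049
  32:2434  33:1056  34:1489  35:1965  36:701  37:247  38:1605  39:1911
  40:2394  41:2534  42:384  43:2740  44:1539  45:1629  46:2838  47:34
  48:2069  49:1695  50:97  51:2613  52:1546  53:10  54:1142
Giant step factor: 1928^(-55) ≡ 2112 (mod 3023).
Scan 99·2112^i mod 3023 for i = 0, 1, …:
  i=0: 99   i=1: 501   i=2: 62   i=3: 955
  i=4: 619   i=5: 1392   i=6: 1548   i=7: 1513
  i=8: 145   i=9: 917     …   i=19: 1491
  i=20: 2049
Match at i=20, j=31: x = 20·55 + 31 = 1131.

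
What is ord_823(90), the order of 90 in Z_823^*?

The order of 90 must divide p − 1 = 822 = 2 · 3 · 137.
Divisors: 1, 2, 3, 6, 137, 274, 411, 822.
Check each in increasing order: 90^1 ≡ 90;  90^2 ≡ 693;  90^3 ≡ 645;  90^6 ≡ 410;  90^137 ≡ 822;  90^274 ≡ 1.
Smallest exponent giving 1 is 274.

274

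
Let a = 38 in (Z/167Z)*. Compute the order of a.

83

The order of 38 must divide p − 1 = 166 = 2 · 83.
Divisors: 1, 2, 83, 166.
Check each in increasing order: 38^1 ≡ 38;  38^2 ≡ 108;  38^83 ≡ 1.
Smallest exponent giving 1 is 83.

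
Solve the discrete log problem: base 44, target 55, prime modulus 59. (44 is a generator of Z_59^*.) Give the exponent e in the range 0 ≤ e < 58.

57

Baby-step giant-step with m = ceil(sqrt(58)) = 8.
Baby table (44^j mod 59 for j=0..7):
  0:1  1:44  2:48  3:47  4:3  5:14  6:26  7:23
Giant step factor: 44^(-8) ≡ 46 (mod 59).
Scan 55·46^i mod 59 for i = 0, 1, …:
  i=0: 55   i=1: 52   i=2: 32   i=3: 56
  i=4: 39   i=5: 24   i=6: 42   i=7: 44
Match at i=7, j=1: e = 7·8 + 1 = 57.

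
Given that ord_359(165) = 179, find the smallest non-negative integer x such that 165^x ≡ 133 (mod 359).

136

Baby-step giant-step with m = ceil(sqrt(179)) = 14.
Baby table (165^j mod 359 for j=0..13):
  0:1  1:165  2:300  3:317  4:250  5:324  6:328  7:270
  8:34  9:225  10:148  11:8  12:243  13:246
Giant step factor: 165^(-14) ≡ 281 (mod 359).
Scan 133·281^i mod 359 for i = 0, 1, …:
  i=0: 133   i=1: 37   i=2: 345   i=3: 15
  i=4: 266   i=5: 74   i=6: 331   i=7: 30
  i=8: 173   i=9: 148
Match at i=9, j=10: x = 9·14 + 10 = 136.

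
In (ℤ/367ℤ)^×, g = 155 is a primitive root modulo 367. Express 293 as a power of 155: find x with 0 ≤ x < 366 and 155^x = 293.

3

Baby-step giant-step with m = ceil(sqrt(366)) = 20.
Baby table (155^j mod 367 for j=0..19):
  0:1  1:155  2:170  3:293  4:274  5:265  6:338  7:276
  8:208  9:311  10:128  11:22  12:107  13:70  14:207  15:156
  16:325  17:96  18:200  19:172
Giant step factor: 155^(-20) ≡ 14 (mod 367).
Scan 293·14^i mod 367 for i = 0, 1, …:
  i=0: 293
Match at i=0, j=3: x = 0·20 + 3 = 3.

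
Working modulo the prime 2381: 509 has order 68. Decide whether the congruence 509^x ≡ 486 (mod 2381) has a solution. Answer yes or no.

yes

486 ∈ ⟨509⟩ iff 486^68 ≡ 1 (mod 2381), since |⟨509⟩| = 68.
486^68 mod 2381 = 1.
Since 1 = 1, 486 lies in the subgroup.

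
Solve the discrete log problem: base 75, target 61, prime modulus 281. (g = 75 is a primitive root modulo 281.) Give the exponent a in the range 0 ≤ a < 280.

Baby-step giant-step with m = ceil(sqrt(280)) = 17.
Baby table (75^j mod 281 for j=0..16):
  0:1  1:75  2:5  3:94  4:25  5:189  6:125  7:102
  8:63  9:229  10:34  11:21  12:170  13:105  14:7  15:244
  16:35
Giant step factor: 75^(-17) ≡ 161 (mod 281).
Scan 61·161^i mod 281 for i = 0, 1, …:
  i=0: 61   i=1: 267   i=2: 275   i=3: 158
  i=4: 148   i=5: 224   i=6: 96   i=7: 1
Match at i=7, j=0: a = 7·17 + 0 = 119.

119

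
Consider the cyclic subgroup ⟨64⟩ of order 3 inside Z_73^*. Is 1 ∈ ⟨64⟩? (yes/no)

⟨64⟩ has order 3; its elements mod 73 are {1, 8, 64}.
1 is in this set.

yes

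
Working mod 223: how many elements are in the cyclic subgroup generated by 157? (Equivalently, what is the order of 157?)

The order of 157 must divide p − 1 = 222 = 2 · 3 · 37.
Divisors: 1, 2, 3, 6, 37, 74, 111, 222.
Check each in increasing order: 157^1 ≡ 157;  157^2 ≡ 119;  157^3 ≡ 174;  157^6 ≡ 171;  157^37 ≡ 222;  157^74 ≡ 1.
Smallest exponent giving 1 is 74.

74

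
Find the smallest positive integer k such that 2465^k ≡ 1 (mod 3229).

3228

The order of 2465 must divide p − 1 = 3228 = 2^2 · 3 · 269.
Divisors: 1, 2, 3, 4, 6, 12, 269, 538, 807, 1076, 1614, 3228.
Check each in increasing order: 2465^1 ≡ 2465;  2465^2 ≡ 2476;  2465^3 ≡ 530;  2465^4 ≡ 1934;  2465^6 ≡ 3206;  2465^12 ≡ 529;  2465^269 ≡ 1656;  2465^538 ≡ 915;  2465^807 ≡ 839;  2465^1076 ≡ 914;  2465^1614 ≡ 3228;  2465^3228 ≡ 1.
Smallest exponent giving 1 is 3228.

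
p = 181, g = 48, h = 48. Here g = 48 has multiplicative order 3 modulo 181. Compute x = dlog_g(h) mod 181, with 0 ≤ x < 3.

1

Successive powers of 48 modulo 181:
  48^0=1  48^1=48
So 48^1 ≡ 48 (mod 181), giving x = 1.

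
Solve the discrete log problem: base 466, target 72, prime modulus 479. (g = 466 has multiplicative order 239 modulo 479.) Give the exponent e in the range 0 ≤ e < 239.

Baby-step giant-step with m = ceil(sqrt(239)) = 16.
Baby table (466^j mod 479 for j=0..15):
  0:1  1:466  2:169  3:198  4:300  5:411  6:405  7:4
  8:427  9:197  10:313  11:242  12:207  13:183  14:16  15:271
Giant step factor: 466^(-16) ≡ 448 (mod 479).
Scan 72·448^i mod 479 for i = 0, 1, …:
  i=0: 72   i=1: 163   i=2: 216   i=3: 10
  i=4: 169
Match at i=4, j=2: e = 4·16 + 2 = 66.

66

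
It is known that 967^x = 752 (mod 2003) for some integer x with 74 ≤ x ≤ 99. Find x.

76

Compute 967^74 mod 2003 = 1487, then multiply by 967 repeatedly:
  967^74=1487  967^75=1778  967^76=752
Found 752 at exponent 76.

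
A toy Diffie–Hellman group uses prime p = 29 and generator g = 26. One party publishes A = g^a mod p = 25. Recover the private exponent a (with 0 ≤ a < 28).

20

Successive powers of 26 modulo 29:
  26^0=1  26^1=26  26^2=9  26^3=2  26^4=23  26^5=18
  26^6=4  26^7=17  26^8=7  26^9=8  26^10=5  26^11=14
  26^12=16  26^13=10  26^14=28  26^15=3  26^16=20  26^17=27
  26^18=6  26^19=11  26^20=25
So 26^20 ≡ 25 (mod 29), giving a = 20.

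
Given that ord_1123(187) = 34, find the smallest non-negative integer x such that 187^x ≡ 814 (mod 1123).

Successive powers of 187 modulo 1123:
  187^0=1  187^1=187  187^2=156  187^3=1097  187^4=753  187^5=436
  187^6=676  187^7=636  187^8=1017  187^9=392  187^10=309  187^11=510
  187^12=1038  187^13=950  187^14=216  187^15=1087  187^16=6  187^17=1122
  187^18=936  187^19=967  187^20=26  187^21=370  187^22=687  187^23=447
  187^24=487  187^25=106  187^26=731  187^27=814
So 187^27 ≡ 814 (mod 1123), giving x = 27.

27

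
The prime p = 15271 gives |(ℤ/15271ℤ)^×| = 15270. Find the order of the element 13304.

5090

The order of 13304 must divide p − 1 = 15270 = 2 · 3 · 5 · 509.
Divisors: 1, 2, 3, 5, 6, 10, 15, 30, 509, 1018, 1527, 2545, 3054, 5090, 7635, 15270.
Check each in increasing order: 13304^1 ≡ 13304;  13304^2 ≡ 5526;  13304^3 ≡ 3310;  13304^5 ≡ 11673;  13304^6 ≡ 6793;  13304^10 ≡ 11067;  13304^15 ≡ 7702;  13304^30 ≡ 8240;  13304^509 ≡ 6053;  13304^1018 ≡ 3680;  13304^1527 ≡ 9922;  13304^2545 ≡ 15270;  13304^3054 ≡ 9218;  13304^5090 ≡ 1.
Smallest exponent giving 1 is 5090.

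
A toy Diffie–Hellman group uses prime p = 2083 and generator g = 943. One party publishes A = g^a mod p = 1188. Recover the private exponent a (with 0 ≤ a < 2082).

Baby-step giant-step with m = ceil(sqrt(2082)) = 46.
Baby table (943^j mod 2083 for j=0..45):
  0:1  1:943  2:1891  3:165  4:1453  5:1648  6:146  7:200
  8:1130  9:1177  10:1755  11:1063  12:486  13:38  14:423  15:1036
  16:21  17:1056  18:134  19:1382  20:1351  21:1280  22:983  23:34
  24:817  25:1804  26:1444  27:1493  28:1874  29:798  30:551  31:926
  32:441  33:1346  34:731  35:1943  36:1292  37:1884  38:1896  39:714
  40:493  41:390  42:1162  43:108  44:1860  45:94
Giant step factor: 943^(-46) ≡ 946 (mod 2083).
Scan 1188·946^i mod 2083 for i = 0, 1, …:
  i=0: 1188   i=1: 1111   i=2: 1174   i=3: 365
  i=4: 1595   i=5: 778   i=6: 689   i=7: 1898
  i=8: 2045   i=9: 1546     …   i=29: 1820
  i=30: 1162
Match at i=30, j=42: a = 30·46 + 42 = 1422.

1422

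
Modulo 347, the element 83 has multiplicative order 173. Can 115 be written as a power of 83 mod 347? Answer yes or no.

115 ∈ ⟨83⟩ iff 115^173 ≡ 1 (mod 347), since |⟨83⟩| = 173.
115^173 mod 347 = 1.
Since 1 = 1, 115 lies in the subgroup.

yes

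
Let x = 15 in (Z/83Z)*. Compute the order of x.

82

The order of 15 must divide p − 1 = 82 = 2 · 41.
Divisors: 1, 2, 41, 82.
Check each in increasing order: 15^1 ≡ 15;  15^2 ≡ 59;  15^41 ≡ 82;  15^82 ≡ 1.
Smallest exponent giving 1 is 82.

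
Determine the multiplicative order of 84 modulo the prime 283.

The order of 84 must divide p − 1 = 282 = 2 · 3 · 47.
Divisors: 1, 2, 3, 6, 47, 94, 141, 282.
Check each in increasing order: 84^1 ≡ 84;  84^2 ≡ 264;  84^3 ≡ 102;  84^6 ≡ 216;  84^47 ≡ 282;  84^94 ≡ 1.
Smallest exponent giving 1 is 94.

94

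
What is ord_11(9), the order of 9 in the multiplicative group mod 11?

5

The order of 9 must divide p − 1 = 10 = 2 · 5.
Divisors: 1, 2, 5, 10.
Check each in increasing order: 9^1 ≡ 9;  9^2 ≡ 4;  9^5 ≡ 1.
Smallest exponent giving 1 is 5.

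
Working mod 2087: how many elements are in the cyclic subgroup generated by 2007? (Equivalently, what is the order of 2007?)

The order of 2007 must divide p − 1 = 2086 = 2 · 7 · 149.
Divisors: 1, 2, 7, 14, 149, 298, 1043, 2086.
Check each in increasing order: 2007^1 ≡ 2007;  2007^2 ≡ 139;  2007^7 ≡ 869;  2007^14 ≡ 1754;  2007^149 ≡ 1381;  2007^298 ≡ 1730;  2007^1043 ≡ 1.
Smallest exponent giving 1 is 1043.

1043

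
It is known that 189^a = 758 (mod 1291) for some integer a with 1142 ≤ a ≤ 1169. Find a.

1149

Compute 189^1142 mod 1291 = 1155, then multiply by 189 repeatedly:
  189^1142=1155  189^1143=116  189^1144=1268  189^1145=817  189^1146=784
  189^1147=1002  189^1148=892  189^1149=758
Found 758 at exponent 1149.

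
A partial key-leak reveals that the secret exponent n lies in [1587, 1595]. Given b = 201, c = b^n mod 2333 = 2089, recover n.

1588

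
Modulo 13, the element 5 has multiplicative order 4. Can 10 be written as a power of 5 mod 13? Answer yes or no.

⟨5⟩ has order 4; its elements mod 13 are {1, 5, 8, 12}.
10 is not in this set.

no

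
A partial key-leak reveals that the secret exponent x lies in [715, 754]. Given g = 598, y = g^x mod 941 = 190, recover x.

738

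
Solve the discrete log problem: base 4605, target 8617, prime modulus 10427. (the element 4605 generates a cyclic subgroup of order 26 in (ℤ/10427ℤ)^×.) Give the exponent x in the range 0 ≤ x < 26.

Successive powers of 4605 modulo 10427:
  4605^0=1  4605^1=4605  4605^2=7934  4605^3=10289  4605^4=557  4605^5=10370
  4605^6=8617
So 4605^6 ≡ 8617 (mod 10427), giving x = 6.

6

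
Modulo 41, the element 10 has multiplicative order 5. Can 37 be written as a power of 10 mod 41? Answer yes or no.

⟨10⟩ has order 5; its elements mod 41 are {1, 10, 16, 18, 37}.
37 is in this set.

yes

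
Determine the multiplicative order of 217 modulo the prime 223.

111

The order of 217 must divide p − 1 = 222 = 2 · 3 · 37.
Divisors: 1, 2, 3, 6, 37, 74, 111, 222.
Check each in increasing order: 217^1 ≡ 217;  217^2 ≡ 36;  217^3 ≡ 7;  217^6 ≡ 49;  217^37 ≡ 39;  217^74 ≡ 183;  217^111 ≡ 1.
Smallest exponent giving 1 is 111.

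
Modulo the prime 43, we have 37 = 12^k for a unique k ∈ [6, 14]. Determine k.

7

Compute 12^6 mod 43 = 21, then multiply by 12 repeatedly:
  12^6=21  12^7=37
Found 37 at exponent 7.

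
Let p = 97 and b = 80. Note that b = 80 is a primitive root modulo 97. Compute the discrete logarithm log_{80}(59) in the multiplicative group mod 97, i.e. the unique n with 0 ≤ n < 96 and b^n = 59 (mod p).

Successive powers of 80 modulo 97:
  80^0=1  80^1=80  80^2=95  80^3=34  80^4=4  80^5=29
  80^6=89  80^7=39  80^8=16  80^9=19  80^10=65  80^11=59
So 80^11 ≡ 59 (mod 97), giving n = 11.

11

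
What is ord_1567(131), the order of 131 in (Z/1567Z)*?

783

The order of 131 must divide p − 1 = 1566 = 2 · 3^3 · 29.
Divisors: 1, 2, 3, 6, 9, 18, 27, 29, 54, 58, 87, 174, 261, 522, 783, 1566.
Check each in increasing order: 131^1 ≡ 131;  131^2 ≡ 1491;  131^3 ≡ 1013;  131^6 ≡ 1351;  131^9 ≡ 572;  131^18 ≡ 1248;  131^27 ≡ 871;  131^29 ≡ 1185;  131^54 ≡ 213;  131^58 ≡ 193;  131^87 ≡ 1490;  131^174 ≡ 1228;  131^261 ≡ 1031;  131^522 ≡ 535;  131^783 ≡ 1.
Smallest exponent giving 1 is 783.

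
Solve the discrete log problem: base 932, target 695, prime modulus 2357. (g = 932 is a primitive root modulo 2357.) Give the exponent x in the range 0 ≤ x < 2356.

Baby-step giant-step with m = ceil(sqrt(2356)) = 49.
Baby table (932^j mod 2357 for j=0..48):
  0:1  1:932  2:1248  3:1135  4:1884  5:2280  6:1303  7:541
  8:2171  9:1066  10:1215  11:1020  12:769  13:180  14:413  15:725
  16:1598  17:2069  18:282  19:1197  20:743  21:1875  22:963  23:1856
  24:2111  25:1714  26:1759  27:1273  28:865  29:86  30:14  31:1263
  32:973  33:1748  34:449  35:1279  36:1743  37:503  38:2110  39:782
  40:511  41:138  42:1338  43:163  44:1068  45:722  46:1159  47:682
  48:1591
Giant step factor: 932^(-49) ≡ 2266 (mod 2357).
Scan 695·2266^i mod 2357 for i = 0, 1, …:
  i=0: 695   i=1: 394   i=2: 1858   i=3: 626
  i=4: 1959   i=5: 863   i=6: 1605   i=7: 79
  i=8: 2239   i=9: 1310     …   i=38: 83
  i=39: 1875
Match at i=39, j=21: x = 39·49 + 21 = 1932.

1932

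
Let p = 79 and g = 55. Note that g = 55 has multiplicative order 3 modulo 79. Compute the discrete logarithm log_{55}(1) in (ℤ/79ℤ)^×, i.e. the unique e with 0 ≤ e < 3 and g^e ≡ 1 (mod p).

Successive powers of 55 modulo 79:
  55^0=1
So 55^0 ≡ 1 (mod 79), giving e = 0.

0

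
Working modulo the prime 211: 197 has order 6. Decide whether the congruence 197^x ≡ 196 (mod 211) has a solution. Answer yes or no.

yes

196 ∈ ⟨197⟩ iff 196^6 ≡ 1 (mod 211), since |⟨197⟩| = 6.
196^6 mod 211 = 1.
Since 1 = 1, 196 lies in the subgroup.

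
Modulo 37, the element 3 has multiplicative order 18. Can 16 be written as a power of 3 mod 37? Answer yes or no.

16 ∈ ⟨3⟩ iff 16^18 ≡ 1 (mod 37), since |⟨3⟩| = 18.
16^18 mod 37 = 1.
Since 1 = 1, 16 lies in the subgroup.

yes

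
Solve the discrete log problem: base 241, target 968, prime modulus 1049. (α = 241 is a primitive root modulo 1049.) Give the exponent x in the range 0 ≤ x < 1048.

496

Baby-step giant-step with m = ceil(sqrt(1048)) = 33.
Baby table (241^j mod 1049 for j=0..32):
  0:1  1:241  2:386  3:714  4:38  5:766  6:1031  7:907
  8:395  9:785  10:365  11:898  12:324  13:458  14:233  15:556
  16:773  17:620  18:462  19:148  20:2  21:482  22:772  23:379
  24:76  25:483  26:1013  27:765  28:790  29:521  30:730  31:747
  32:648
Giant step factor: 241^(-33) ≡ 489 (mod 1049).
Scan 968·489^i mod 1049 for i = 0, 1, …:
  i=0: 968   i=1: 253   i=2: 984   i=3: 734
  i=4: 168   i=5: 330   i=6: 873   i=7: 1003
  i=8: 584   i=9: 248     …   i=14: 466
  i=15: 241
Match at i=15, j=1: x = 15·33 + 1 = 496.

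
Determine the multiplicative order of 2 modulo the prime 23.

The order of 2 must divide p − 1 = 22 = 2 · 11.
Divisors: 1, 2, 11, 22.
Check each in increasing order: 2^1 ≡ 2;  2^2 ≡ 4;  2^11 ≡ 1.
Smallest exponent giving 1 is 11.

11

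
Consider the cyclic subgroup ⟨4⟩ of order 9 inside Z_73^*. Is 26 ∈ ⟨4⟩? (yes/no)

26 ∈ ⟨4⟩ iff 26^9 ≡ 1 (mod 73), since |⟨4⟩| = 9.
26^9 mod 73 = 51.
Since 51 ≠ 1, 26 does not lie in the subgroup.

no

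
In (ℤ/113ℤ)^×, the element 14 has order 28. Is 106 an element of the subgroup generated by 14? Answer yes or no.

106 ∈ ⟨14⟩ iff 106^28 ≡ 1 (mod 113), since |⟨14⟩| = 28.
106^28 mod 113 = 1.
Since 1 = 1, 106 lies in the subgroup.

yes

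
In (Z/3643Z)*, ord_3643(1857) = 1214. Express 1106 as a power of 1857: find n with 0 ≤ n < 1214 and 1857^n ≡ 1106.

822

Baby-step giant-step with m = ceil(sqrt(1214)) = 35.
Baby table (1857^j mod 3643 for j=0..34):
  0:1  1:1857  2:2171  3:2389  4:2842  5:2530  6:2383  7:2629
  8:433  9:2621  10:149  11:3468  12:2895  13:2590  14:870  15:1741
  16:1696  17:1920  18:2586  19:728  20:343  21:3069  22:1481  23:3395
  24:2125  25:756  26:1337  27:1926  28:2799  29:2825  30:105  31:1906
  32:2089  33:3121  34:3327
Giant step factor: 1857^(-35) ≡ 1374 (mod 3643).
Scan 1106·1374^i mod 3643 for i = 0, 1, …:
  i=0: 1106   i=1: 513   i=2: 1763   i=3: 3410
  i=4: 442   i=5: 2570   i=6: 1113   i=7: 2845
  i=8: 91   i=9: 1172     …   i=22: 2499
  i=23: 1920
Match at i=23, j=17: n = 23·35 + 17 = 822.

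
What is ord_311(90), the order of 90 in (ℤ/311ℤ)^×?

155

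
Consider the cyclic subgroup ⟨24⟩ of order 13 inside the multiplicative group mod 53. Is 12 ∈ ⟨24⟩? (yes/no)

12 ∈ ⟨24⟩ iff 12^13 ≡ 1 (mod 53), since |⟨24⟩| = 13.
12^13 mod 53 = 23.
Since 23 ≠ 1, 12 does not lie in the subgroup.

no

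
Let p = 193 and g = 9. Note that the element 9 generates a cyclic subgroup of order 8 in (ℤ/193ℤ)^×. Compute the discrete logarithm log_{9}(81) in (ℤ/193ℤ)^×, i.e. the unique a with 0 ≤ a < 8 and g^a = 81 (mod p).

2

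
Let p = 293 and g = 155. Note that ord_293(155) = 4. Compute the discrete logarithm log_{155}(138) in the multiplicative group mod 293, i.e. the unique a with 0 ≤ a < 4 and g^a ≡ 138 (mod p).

3

Successive powers of 155 modulo 293:
  155^0=1  155^1=155  155^2=292  155^3=138
So 155^3 ≡ 138 (mod 293), giving a = 3.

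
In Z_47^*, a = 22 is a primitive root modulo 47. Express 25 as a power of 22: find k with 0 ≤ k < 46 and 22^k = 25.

24

Baby-step giant-step with m = ceil(sqrt(46)) = 7.
Baby table (22^j mod 47 for j=0..6):
  0:1  1:22  2:14  3:26  4:8  5:35  6:18
Giant step factor: 22^(-7) ≡ 40 (mod 47).
Scan 25·40^i mod 47 for i = 0, 1, …:
  i=0: 25   i=1: 13   i=2: 3   i=3: 26
Match at i=3, j=3: k = 3·7 + 3 = 24.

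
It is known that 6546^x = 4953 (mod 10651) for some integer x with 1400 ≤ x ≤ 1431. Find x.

1407

Compute 6546^1400 mod 10651 = 6533, then multiply by 6546 repeatedly:
  6546^1400=6533  6546^1401=1253  6546^1402=868  6546^1403=4945  6546^1404=1581
  6546^1405=7105  6546^1406=7064  6546^1407=4953
Found 4953 at exponent 1407.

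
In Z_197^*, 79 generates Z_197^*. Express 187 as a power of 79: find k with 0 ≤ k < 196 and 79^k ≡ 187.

108

Baby-step giant-step with m = ceil(sqrt(196)) = 14.
Baby table (79^j mod 197 for j=0..13):
  0:1  1:79  2:134  3:145  4:29  5:124  6:143  7:68
  8:53  9:50  10:10  11:2  12:158  13:71
Giant step factor: 79^(-14) ≡ 161 (mod 197).
Scan 187·161^i mod 197 for i = 0, 1, …:
  i=0: 187   i=1: 163   i=2: 42   i=3: 64
  i=4: 60   i=5: 7   i=6: 142   i=7: 10
Match at i=7, j=10: k = 7·14 + 10 = 108.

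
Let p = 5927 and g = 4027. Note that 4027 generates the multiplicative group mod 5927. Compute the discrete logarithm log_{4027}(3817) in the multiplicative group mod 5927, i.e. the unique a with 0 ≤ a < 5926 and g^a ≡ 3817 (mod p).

2367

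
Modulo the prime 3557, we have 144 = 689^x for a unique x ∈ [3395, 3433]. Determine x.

3414

Compute 689^3395 mod 3557 = 1845, then multiply by 689 repeatedly:
  689^3395=1845  689^3396=1356  689^3397=2350  689^3398=715  689^3399=1769
  689^3400=2347  689^3401=2205  689^3402=406  689^3403=2288  689^3404=681
  689^3405=3242  689^3406=3499  689^3407=2722  689^3408=919  689^3409=45
  689^3410=2549  689^3411=2660  689^3412=885  689^3413=1518  689^3414=144
Found 144 at exponent 3414.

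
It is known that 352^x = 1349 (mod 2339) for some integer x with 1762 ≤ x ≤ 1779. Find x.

1778

Compute 352^1762 mod 2339 = 1648, then multiply by 352 repeatedly:
  352^1762=1648  352^1763=24  352^1764=1431  352^1765=827  352^1766=1068
  352^1767=1696  352^1768=547  352^1769=746  352^1770=624  352^1771=2121
  352^1772=451  352^1773=2039  352^1774=1994  352^1775=188  352^1776=684
  352^1777=2190  352^1778=1349
Found 1349 at exponent 1778.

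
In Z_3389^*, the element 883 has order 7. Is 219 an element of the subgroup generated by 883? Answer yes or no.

yes

219 ∈ ⟨883⟩ iff 219^7 ≡ 1 (mod 3389), since |⟨883⟩| = 7.
219^7 mod 3389 = 1.
Since 1 = 1, 219 lies in the subgroup.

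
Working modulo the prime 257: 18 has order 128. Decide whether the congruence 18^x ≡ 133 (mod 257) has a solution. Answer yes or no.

yes

133 ∈ ⟨18⟩ iff 133^128 ≡ 1 (mod 257), since |⟨18⟩| = 128.
133^128 mod 257 = 1.
Since 1 = 1, 133 lies in the subgroup.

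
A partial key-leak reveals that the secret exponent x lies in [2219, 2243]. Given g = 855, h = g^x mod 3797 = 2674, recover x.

2241

Compute 855^2219 mod 3797 = 2173, then multiply by 855 repeatedly:
  855^2219=2173  855^2220=1182  855^2221=608  855^2222=3448  855^2223=1568
  855^2224=299  855^2225=1246  855^2226=2170  855^2227=2414  855^2228=2199
  855^2229=630  855^2230=3273  855^2231=26  855^2232=3245  855^2233=2665
  855^2234=375  855^2235=1677  855^2236=2366  855^2237=2926  855^2238=3304
  855^2239=3749  855^2240=727  855^2241=2674
Found 2674 at exponent 2241.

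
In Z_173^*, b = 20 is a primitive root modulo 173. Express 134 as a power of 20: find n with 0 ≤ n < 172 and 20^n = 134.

Baby-step giant-step with m = ceil(sqrt(172)) = 14.
Baby table (20^j mod 173 for j=0..13):
  0:1  1:20  2:54  3:42  4:148  5:19  6:34  7:161
  8:106  9:44  10:15  11:127  12:118  13:111
Giant step factor: 20^(-14) ≡ 167 (mod 173).
Scan 134·167^i mod 173 for i = 0, 1, …:
  i=0: 134   i=1: 61   i=2: 153   i=3: 120
  i=4: 145   i=5: 168   i=6: 30   i=7: 166
  i=8: 42
Match at i=8, j=3: n = 8·14 + 3 = 115.

115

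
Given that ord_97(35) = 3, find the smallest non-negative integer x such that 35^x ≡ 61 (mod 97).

2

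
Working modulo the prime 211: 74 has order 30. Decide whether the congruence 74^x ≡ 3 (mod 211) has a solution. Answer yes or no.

no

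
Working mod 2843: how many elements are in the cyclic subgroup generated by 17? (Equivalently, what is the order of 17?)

The order of 17 must divide p − 1 = 2842 = 2 · 7^2 · 29.
Divisors: 1, 2, 7, 14, 29, 49, 58, 98, 203, 406, 1421, 2842.
Check each in increasing order: 17^1 ≡ 17;  17^2 ≡ 289;  17^7 ≡ 2797;  17^14 ≡ 2116;  17^29 ≡ 1113;  17^49 ≡ 2197;  17^58 ≡ 2064;  17^98 ≡ 2238;  17^203 ≡ 1939;  17^406 ≡ 1275;  17^1421 ≡ 1.
Smallest exponent giving 1 is 1421.

1421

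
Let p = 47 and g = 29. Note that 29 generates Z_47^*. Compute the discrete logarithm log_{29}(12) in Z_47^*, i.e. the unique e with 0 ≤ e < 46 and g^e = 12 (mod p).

Successive powers of 29 modulo 47:
  29^0=1  29^1=29  29^2=42  29^3=43  29^4=25  29^5=20
  29^6=16  29^7=41  29^8=14  29^9=30  29^10=24  29^11=38
  29^12=21  29^13=45  29^14=36  29^15=10  29^16=8  29^17=44
  29^18=7  29^19=15  29^20=12
So 29^20 ≡ 12 (mod 47), giving e = 20.

20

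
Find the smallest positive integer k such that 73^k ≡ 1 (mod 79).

The order of 73 must divide p − 1 = 78 = 2 · 3 · 13.
Divisors: 1, 2, 3, 6, 13, 26, 39, 78.
Check each in increasing order: 73^1 ≡ 73;  73^2 ≡ 36;  73^3 ≡ 21;  73^6 ≡ 46;  73^13 ≡ 23;  73^26 ≡ 55;  73^39 ≡ 1.
Smallest exponent giving 1 is 39.

39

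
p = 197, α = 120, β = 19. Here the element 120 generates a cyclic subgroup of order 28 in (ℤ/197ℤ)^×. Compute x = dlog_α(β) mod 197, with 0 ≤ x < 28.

2

Successive powers of 120 modulo 197:
  120^0=1  120^1=120  120^2=19
So 120^2 ≡ 19 (mod 197), giving x = 2.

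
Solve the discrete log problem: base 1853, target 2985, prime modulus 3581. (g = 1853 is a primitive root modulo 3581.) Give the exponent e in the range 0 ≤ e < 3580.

822

Baby-step giant-step with m = ceil(sqrt(3580)) = 60.
Baby table (1853^j mod 3581 for j=0..59):
  0:1  1:1853  2:3011  3:185  4:2610  5:1980  6:1996  7:2996
  8:1038  9:417  10:2786  11:2237  12:1944  13:3327  14:2030  15:1540
  16:3144  17:3126  18:2001  19:1518  20:1769  21:1342  22:1512  23:1394
  24:1181  25:402  26:58  27:44  28:2750  29:3568  30:978  31:248
  32:1176  33:1880  34:2908  35:2700  36:443  37:830  38:1741  39:3173
  40:3148  41:3376  42:3302  43:2258  44:1466  45:2100  46:2334  47:2635
  48:1752  49:2070  50:459  51:1830  52:3364  53:2552  54:1936  55:2827
  56:3009  57:60  58:169  59:1610
Giant step factor: 1853^(-60) ≡ 2929 (mod 3581).
Scan 2985·2929^i mod 3581 for i = 0, 1, …:
  i=0: 2985   i=1: 1844   i=2: 928   i=3: 133
  i=4: 2809   i=5: 2004   i=6: 457   i=7: 2840
  i=8: 3278   i=9: 601   i=10: 2058   i=11: 1059
  i=12: 665   i=13: 3302
Match at i=13, j=42: e = 13·60 + 42 = 822.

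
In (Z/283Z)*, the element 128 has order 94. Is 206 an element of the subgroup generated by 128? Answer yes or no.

206 ∈ ⟨128⟩ iff 206^94 ≡ 1 (mod 283), since |⟨128⟩| = 94.
206^94 mod 283 = 238.
Since 238 ≠ 1, 206 does not lie in the subgroup.

no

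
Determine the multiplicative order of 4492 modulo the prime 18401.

4600

The order of 4492 must divide p − 1 = 18400 = 2^5 · 5^2 · 23.
Divisors: 1, 2, 4, 5, 8, 10, 16, 20, 23, 25, 32, 40, 46, 50, 80, 92, 100, 115, 160, 184, 200, 230, 368, 400, 460, 575, 736, 800, 920, 1150, 1840, 2300, 3680, 4600, 9200, 18400.
Check each in increasing order: 4492^1 ≡ 4492;  4492^2 ≡ 10568;  4492^4 ≡ 6955;  4492^5 ≡ 15363;  4492^8 ≡ 14197;  4492^10 ≡ 10543;  4492^16 ≡ 8656;  4492^20 ≡ 12809;  4492^23 ≡ 6859;  4492^25 ≡ 4373;  4492^32 ≡ 15865;  4492^40 ≡ 7165;  4492^46 ≡ 12925;  4492^50 ≡ 4490;  4492^80 ≡ 16836;  4492^92 ≡ 11347;  4492^100 ≡ 11005;  4492^115 ≡ 11244;  4492^160 ≡ 1892;  4492^184 ≡ 2612;  4492^200 ≡ 13044;  4492^230 ≡ 12666;  4492^368 ≡ 14174;  4492^400 ≡ 10290;  4492^460 ≡ 7638;  4492^575 ≡ 4205;  4492^736 ≡ 158;  4492^800 ≡ 4746;  4492^920 ≡ 7874;  4492^1150 ≡ 17065;  4492^1840 ≡ 6907;  4492^2300 ≡ 18400;  4492^3680 ≡ 11257;  4492^4600 ≡ 1.
Smallest exponent giving 1 is 4600.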